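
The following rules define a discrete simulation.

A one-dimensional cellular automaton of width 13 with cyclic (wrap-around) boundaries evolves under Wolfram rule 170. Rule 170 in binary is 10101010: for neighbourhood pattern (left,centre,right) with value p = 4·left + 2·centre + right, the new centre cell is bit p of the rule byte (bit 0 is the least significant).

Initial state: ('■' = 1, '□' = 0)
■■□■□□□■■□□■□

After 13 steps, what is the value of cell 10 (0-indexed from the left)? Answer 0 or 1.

0

gen 0: ■■□■□□□■■□□■□
gen 1: ■□■□□□■■□□■□■
gen 2: □■□□□■■□□■□■■
gen 3: ■□□□■■□□■□■■□
gen 4: □□□■■□□■□■■□■
gen 5: □□■■□□■□■■□■□
gen 6: □■■□□■□■■□■□□
gen 7: ■■□□■□■■□■□□□
gen 8: ■□□■□■■□■□□□■
gen 9: □□■□■■□■□□□■■
gen 10: □■□■■□■□□□■■□
gen 11: ■□■■□■□□□■■□□
gen 12: □■■□■□□□■■□□■
gen 13: ■■□■□□□■■□□■□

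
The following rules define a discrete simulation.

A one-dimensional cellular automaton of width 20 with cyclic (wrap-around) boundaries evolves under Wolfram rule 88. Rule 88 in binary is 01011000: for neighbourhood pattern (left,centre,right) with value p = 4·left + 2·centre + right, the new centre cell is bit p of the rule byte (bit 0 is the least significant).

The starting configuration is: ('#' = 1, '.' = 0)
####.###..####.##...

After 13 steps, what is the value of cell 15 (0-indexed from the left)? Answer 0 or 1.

0

step 0: ####.###..####.##...
step 1: #..#.#.##.#..#.###..
step 2: .#.....##..#...#.##.
step 3: ..#....###..#....###
step 4: #..#...#.##..#...#.#
step 5: ##..#....###..#....#
step 6: .##..#...#.##..#...#
step 7: .###..#....###..#...
step 8: .#.##..#...#.##..#..
step 9: ...###..#....###..#.
step 10: ...#.##..#...#.##..#
step 11: #....###..#....###..
step 12: .#...#.##..#...#.##.
step 13: ..#....###..#....###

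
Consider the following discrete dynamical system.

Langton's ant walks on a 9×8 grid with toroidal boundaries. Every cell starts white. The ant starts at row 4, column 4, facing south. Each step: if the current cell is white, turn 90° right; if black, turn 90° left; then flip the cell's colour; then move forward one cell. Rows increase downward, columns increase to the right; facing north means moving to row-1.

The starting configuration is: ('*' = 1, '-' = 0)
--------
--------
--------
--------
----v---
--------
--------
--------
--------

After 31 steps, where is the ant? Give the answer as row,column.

3,6

k=0  --------
--------
--------
--------
----v---
--------
--------
--------
--------
k=1  --------
--------
--------
--------
---<*---
--------
--------
--------
--------
k=2  --------
--------
--------
---^----
---**---
--------
--------
--------
--------
k=3  --------
--------
--------
---*>---
---**---
--------
--------
--------
--------
k=4  --------
--------
--------
---**---
---*v---
--------
--------
--------
--------
k=5  --------
--------
--------
---**---
---*->--
--------
--------
--------
--------
k=6  --------
--------
--------
---**---
---*-*--
-----v--
--------
--------
--------
k=7  --------
--------
--------
---**---
---*-*--
----<*--
--------
--------
--------
k=8  --------
--------
--------
---**---
---*^*--
----**--
--------
--------
--------
k=9  --------
--------
--------
---**---
---**>--
----**--
--------
--------
--------
k=10  --------
--------
--------
---**^--
---**---
----**--
--------
--------
--------
k=11  --------
--------
--------
---***>-
---**---
----**--
--------
--------
--------
k=12  --------
--------
--------
---****-
---**-v-
----**--
--------
--------
--------
k=13  --------
--------
--------
---****-
---**<*-
----**--
--------
--------
--------
k=14  --------
--------
--------
---**^*-
---****-
----**--
--------
--------
--------
k=15  --------
--------
--------
---*<-*-
---****-
----**--
--------
--------
--------
k=16  --------
--------
--------
---*--*-
---*v**-
----**--
--------
--------
--------
k=17  --------
--------
--------
---*--*-
---*->*-
----**--
--------
--------
--------
k=18  --------
--------
--------
---*-^*-
---*--*-
----**--
--------
--------
--------
k=19  --------
--------
--------
---*-*>-
---*--*-
----**--
--------
--------
--------
k=20  --------
--------
------^-
---*-*--
---*--*-
----**--
--------
--------
--------
k=21  --------
--------
------*>
---*-*--
---*--*-
----**--
--------
--------
--------
k=22  --------
--------
------**
---*-*-v
---*--*-
----**--
--------
--------
--------
k=23  --------
--------
------**
---*-*<*
---*--*-
----**--
--------
--------
--------
k=24  --------
--------
------^*
---*-***
---*--*-
----**--
--------
--------
--------
k=25  --------
--------
-----<-*
---*-***
---*--*-
----**--
--------
--------
--------
k=26  --------
-----^--
-----*-*
---*-***
---*--*-
----**--
--------
--------
--------
k=27  --------
-----*>-
-----*-*
---*-***
---*--*-
----**--
--------
--------
--------
k=28  --------
-----**-
-----*v*
---*-***
---*--*-
----**--
--------
--------
--------
k=29  --------
-----**-
-----<**
---*-***
---*--*-
----**--
--------
--------
--------
k=30  --------
-----**-
------**
---*-v**
---*--*-
----**--
--------
--------
--------
k=31  --------
-----**-
------**
---*-->*
---*--*-
----**--
--------
--------
--------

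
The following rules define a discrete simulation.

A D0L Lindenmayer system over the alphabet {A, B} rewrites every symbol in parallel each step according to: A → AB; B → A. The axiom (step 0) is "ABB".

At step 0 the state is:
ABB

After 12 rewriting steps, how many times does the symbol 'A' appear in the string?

t=0: ABB
t=1: ABAA
t=2: ABAABAB
t=3: ABAABABAABA
t=4: ABAABABAABAABABAAB
t=5: ABAABABAABAABABAABABAABAABABA
t=6: ABAABABAABAABABAABABAABAABABAABAABABAABABAABAAB
t=7: ABAABABAABAABABAABABAABAABABAABAABABAABABAABAABABAABABAABAABABAABAABABAABABA
t=8: ABAABABAABAABABAABABAABAABABAABAABABAABABAABAABABAABABAABA…AABABAABABAABAABABAABAABABAABABAABAABABAABABAABAABABAABAAB  (len 123)
t=9: ABAABABAABAABABAABABAABAABABAABAABABAABABAABAABABAABABAABA…ABAABAABABAABAABABAABABAABAABABAABAABABAABABAABAABABAABABA  (len 199)
t=10: ABAABABAABAABABAABABAABAABABAABAABABAABABAABAABABAABABAABA…AABABAABABAABAABABAABABAABAABABAABAABABAABABAABAABABAABAAB  (len 322)
t=11: ABAABABAABAABABAABABAABAABABAABAABABAABABAABAABABAABABAABA…AABABAABABAABAABABAABABAABAABABAABAABABAABABAABAABABAABABA  (len 521)
t=12: ABAABABAABAABABAABABAABAABABAABAABABAABABAABAABABAABABAABA…AABABAABABAABAABABAABABAABAABABAABAABABAABABAABAABABAABAAB  (len 843)

521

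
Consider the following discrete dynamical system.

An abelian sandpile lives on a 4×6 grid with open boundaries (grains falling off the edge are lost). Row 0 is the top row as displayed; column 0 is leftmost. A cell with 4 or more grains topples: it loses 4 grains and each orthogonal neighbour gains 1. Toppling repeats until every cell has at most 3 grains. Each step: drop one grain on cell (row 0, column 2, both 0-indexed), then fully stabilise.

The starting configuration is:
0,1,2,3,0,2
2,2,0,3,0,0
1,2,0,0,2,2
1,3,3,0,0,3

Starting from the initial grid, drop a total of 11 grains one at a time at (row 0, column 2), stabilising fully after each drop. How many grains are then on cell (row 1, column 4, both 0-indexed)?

[0] 0,1,2,3,0,2
2,2,0,3,0,0
1,2,0,0,2,2
1,3,3,0,0,3
[1] 0,1,3,3,0,2
2,2,0,3,0,0
1,2,0,0,2,2
1,3,3,0,0,3
[2] 0,2,1,1,1,2
2,2,2,0,1,0
1,2,0,1,2,2
1,3,3,0,0,3
[3] 0,2,2,1,1,2
2,2,2,0,1,0
1,2,0,1,2,2
1,3,3,0,0,3
[4] 0,2,3,1,1,2
2,2,2,0,1,0
1,2,0,1,2,2
1,3,3,0,0,3
[5] 0,3,0,2,1,2
2,2,3,0,1,0
1,2,0,1,2,2
1,3,3,0,0,3
[6] 0,3,1,2,1,2
2,2,3,0,1,0
1,2,0,1,2,2
1,3,3,0,0,3
[7] 0,3,2,2,1,2
2,2,3,0,1,0
1,2,0,1,2,2
1,3,3,0,0,3
[8] 0,3,3,2,1,2
2,2,3,0,1,0
1,2,0,1,2,2
1,3,3,0,0,3
[9] 1,1,2,3,1,2
3,0,1,1,1,0
1,3,1,1,2,2
1,3,3,0,0,3
[10] 1,1,3,3,1,2
3,0,1,1,1,0
1,3,1,1,2,2
1,3,3,0,0,3
[11] 1,2,1,0,2,2
3,0,2,2,1,0
1,3,1,1,2,2
1,3,3,0,0,3

1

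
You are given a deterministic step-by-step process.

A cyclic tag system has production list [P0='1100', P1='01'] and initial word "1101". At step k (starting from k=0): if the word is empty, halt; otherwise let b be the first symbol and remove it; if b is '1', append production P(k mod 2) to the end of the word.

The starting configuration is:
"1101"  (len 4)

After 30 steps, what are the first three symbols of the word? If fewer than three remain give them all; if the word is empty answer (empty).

010

0) "1101"  (len 4)
1) "1011100"  (len 7)
2) "01110001"  (len 8)
3) "1110001"  (len 7)
4) "11000101"  (len 8)
5) "10001011100"  (len 11)
6) "000101110001"  (len 12)
7) "00101110001"  (len 11)
8) "0101110001"  (len 10)
9) "101110001"  (len 9)
10) "0111000101"  (len 10)
11) "111000101"  (len 9)
12) "1100010101"  (len 10)
13) "1000101011100"  (len 13)
14) "00010101110001"  (len 14)
15) "0010101110001"  (len 13)
16) "010101110001"  (len 12)
17) "10101110001"  (len 11)
18) "010111000101"  (len 12)
19) "10111000101"  (len 11)
20) "011100010101"  (len 12)
21) "11100010101"  (len 11)
22) "110001010101"  (len 12)
23) "100010101011100"  (len 15)
24) "0001010101110001"  (len 16)
25) "001010101110001"  (len 15)
26) "01010101110001"  (len 14)
27) "1010101110001"  (len 13)
28) "01010111000101"  (len 14)
29) "1010111000101"  (len 13)
30) "01011100010101"  (len 14)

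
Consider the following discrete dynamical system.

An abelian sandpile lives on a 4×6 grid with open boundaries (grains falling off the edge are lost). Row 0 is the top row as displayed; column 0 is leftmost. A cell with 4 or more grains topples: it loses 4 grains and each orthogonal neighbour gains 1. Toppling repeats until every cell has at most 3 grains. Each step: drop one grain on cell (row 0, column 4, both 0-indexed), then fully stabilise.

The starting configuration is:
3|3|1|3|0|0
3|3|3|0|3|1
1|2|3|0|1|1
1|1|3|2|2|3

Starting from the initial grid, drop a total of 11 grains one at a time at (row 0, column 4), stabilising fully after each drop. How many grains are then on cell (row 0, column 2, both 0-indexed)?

2

k=0  3|3|1|3|0|0
3|3|3|0|3|1
1|2|3|0|1|1
1|1|3|2|2|3
k=1  3|3|1|3|1|0
3|3|3|0|3|1
1|2|3|0|1|1
1|1|3|2|2|3
k=2  3|3|1|3|2|0
3|3|3|0|3|1
1|2|3|0|1|1
1|1|3|2|2|3
k=3  3|3|1|3|3|0
3|3|3|0|3|1
1|2|3|0|1|1
1|1|3|2|2|3
k=4  3|3|2|0|2|1
3|3|3|2|0|2
1|2|3|0|2|1
1|1|3|2|2|3
k=5  3|3|2|0|3|1
3|3|3|2|0|2
1|2|3|0|2|1
1|1|3|2|2|3
k=6  3|3|2|1|0|2
3|3|3|2|1|2
1|2|3|0|2|1
1|1|3|2|2|3
k=7  3|3|2|1|1|2
3|3|3|2|1|2
1|2|3|0|2|1
1|1|3|2|2|3
k=8  3|3|2|1|2|2
3|3|3|2|1|2
1|2|3|0|2|1
1|1|3|2|2|3
k=9  3|3|2|1|3|2
3|3|3|2|1|2
1|2|3|0|2|1
1|1|3|2|2|3
k=10  3|3|2|2|0|3
3|3|3|2|2|2
1|2|3|0|2|1
1|1|3|2|2|3
k=11  3|3|2|2|1|3
3|3|3|2|2|2
1|2|3|0|2|1
1|1|3|2|2|3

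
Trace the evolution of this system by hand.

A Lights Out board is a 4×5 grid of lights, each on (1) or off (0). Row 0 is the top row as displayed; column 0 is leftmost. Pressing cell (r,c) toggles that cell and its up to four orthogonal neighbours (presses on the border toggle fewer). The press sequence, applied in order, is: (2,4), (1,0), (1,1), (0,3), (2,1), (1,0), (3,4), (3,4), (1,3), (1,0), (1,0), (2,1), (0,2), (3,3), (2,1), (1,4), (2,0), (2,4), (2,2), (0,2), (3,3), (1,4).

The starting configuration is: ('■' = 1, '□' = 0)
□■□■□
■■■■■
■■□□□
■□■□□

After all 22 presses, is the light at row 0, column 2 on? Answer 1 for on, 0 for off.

0) □■□■□
■■■■■
■■□□□
■□■□□
1) □■□■□
■■■■□
■■□■■
■□■□■
2) ■■□■□
□□■■□
□■□■■
■□■□■
3) ■□□■□
■■□■□
□□□■■
■□■□■
4) ■□■□■
■■□□□
□□□■■
■□■□■
5) ■□■□■
■□□□□
■■■■■
■■■□■
6) □□■□■
□■□□□
□■■■■
■■■□■
7) □□■□■
□■□□□
□■■■□
■■■■□
8) □□■□■
□■□□□
□■■■■
■■■□■
9) □□■■■
□■■■■
□■■□■
■■■□■
10) ■□■■■
■□■■■
■■■□■
■■■□■
11) □□■■■
□■■■■
□■■□■
■■■□■
12) □□■■■
□□■■■
■□□□■
■□■□■
13) □■□□■
□□□■■
■□□□■
■□■□■
14) □■□□■
□□□■■
■□□■■
■□□■□
15) □■□□■
□■□■■
□■■■■
■■□■□
16) □■□□□
□■□□□
□■■■□
■■□■□
17) □■□□□
■■□□□
■□■■□
□■□■□
18) □■□□□
■■□□■
■□■□■
□■□■■
19) □■□□□
■■■□■
■■□■■
□■■■■
20) □□■■□
■■□□■
■■□■■
□■■■■
21) □□■■□
■■□□■
■■□□■
□■□□□
22) □□■■■
■■□■□
■■□□□
□■□□□

1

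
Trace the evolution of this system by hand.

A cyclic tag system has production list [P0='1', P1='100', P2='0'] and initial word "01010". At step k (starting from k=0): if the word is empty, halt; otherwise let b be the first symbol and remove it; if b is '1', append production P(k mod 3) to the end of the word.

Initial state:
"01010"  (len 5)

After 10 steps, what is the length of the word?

0) "01010"  (len 5)
1) "1010"  (len 4)
2) "010100"  (len 6)
3) "10100"  (len 5)
4) "01001"  (len 5)
5) "1001"  (len 4)
6) "0010"  (len 4)
7) "010"  (len 3)
8) "10"  (len 2)
9) "00"  (len 2)
10) "0"  (len 1)

1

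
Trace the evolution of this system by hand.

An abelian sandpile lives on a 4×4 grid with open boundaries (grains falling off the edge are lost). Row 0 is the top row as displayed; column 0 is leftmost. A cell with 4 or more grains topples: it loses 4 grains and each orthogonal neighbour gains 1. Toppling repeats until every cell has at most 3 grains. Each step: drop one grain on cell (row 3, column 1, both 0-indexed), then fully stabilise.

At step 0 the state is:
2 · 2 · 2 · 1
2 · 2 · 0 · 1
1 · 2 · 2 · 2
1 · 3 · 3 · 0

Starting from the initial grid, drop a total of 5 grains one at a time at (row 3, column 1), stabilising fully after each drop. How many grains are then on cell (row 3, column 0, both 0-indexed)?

0) 2 · 2 · 2 · 1
2 · 2 · 0 · 1
1 · 2 · 2 · 2
1 · 3 · 3 · 0
1) 2 · 2 · 2 · 1
2 · 2 · 0 · 1
1 · 3 · 3 · 2
2 · 1 · 0 · 1
2) 2 · 2 · 2 · 1
2 · 2 · 0 · 1
1 · 3 · 3 · 2
2 · 2 · 0 · 1
3) 2 · 2 · 2 · 1
2 · 2 · 0 · 1
1 · 3 · 3 · 2
2 · 3 · 0 · 1
4) 2 · 2 · 2 · 1
2 · 3 · 1 · 1
2 · 1 · 0 · 3
3 · 1 · 2 · 1
5) 2 · 2 · 2 · 1
2 · 3 · 1 · 1
2 · 1 · 0 · 3
3 · 2 · 2 · 1

3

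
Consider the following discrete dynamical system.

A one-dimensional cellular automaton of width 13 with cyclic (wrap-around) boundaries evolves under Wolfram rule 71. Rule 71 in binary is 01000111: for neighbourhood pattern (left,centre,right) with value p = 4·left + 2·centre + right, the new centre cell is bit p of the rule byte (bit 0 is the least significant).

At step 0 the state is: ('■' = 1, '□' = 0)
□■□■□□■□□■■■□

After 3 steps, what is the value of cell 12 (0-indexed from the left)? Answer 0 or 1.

0) □■□■□□■□□■■■□
1) ■■□■□■■□■□□■□
2) □■□■□□■□■□■■□
3) ■■□■□■■□■□□■□

0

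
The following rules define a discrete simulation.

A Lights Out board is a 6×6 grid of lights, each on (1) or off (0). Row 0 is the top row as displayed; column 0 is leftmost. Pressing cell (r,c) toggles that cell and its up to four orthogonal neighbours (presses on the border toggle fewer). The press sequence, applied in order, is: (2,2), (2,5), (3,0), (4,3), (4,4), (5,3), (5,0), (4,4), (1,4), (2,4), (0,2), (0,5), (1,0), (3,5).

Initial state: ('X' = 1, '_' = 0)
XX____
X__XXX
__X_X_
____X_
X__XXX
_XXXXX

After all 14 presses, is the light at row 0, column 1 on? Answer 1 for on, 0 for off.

0

k=0  XX____
X__XXX
__X_X_
____X_
X__XXX
_XXXXX
k=1  XX____
X_XXXX
_X_XX_
__X_X_
X__XXX
_XXXXX
k=2  XX____
X_XXX_
_X_X_X
__X_XX
X__XXX
_XXXXX
k=3  XX____
X_XXX_
XX_X_X
XXX_XX
___XXX
_XXXXX
k=4  XX____
X_XXX_
XX_X_X
XXXXXX
__X__X
_XX_XX
k=5  XX____
X_XXX_
XX_X_X
XXXX_X
__XXX_
_XX__X
k=6  XX____
X_XXX_
XX_X_X
XXXX_X
__X_X_
_X_XXX
k=7  XX____
X_XXX_
XX_X_X
XXXX_X
X_X_X_
X__XXX
k=8  XX____
X_XXX_
XX_X_X
XXXXXX
X_XX_X
X__X_X
k=9  XX__X_
X_X__X
XX_XXX
XXXXXX
X_XX_X
X__X_X
k=10  XX__X_
X_X_XX
XX____
XXXX_X
X_XX_X
X__X_X
k=11  X_XXX_
X___XX
XX____
XXXX_X
X_XX_X
X__X_X
k=12  X_XX_X
X___X_
XX____
XXXX_X
X_XX_X
X__X_X
k=13  __XX_X
_X__X_
_X____
XXXX_X
X_XX_X
X__X_X
k=14  __XX_X
_X__X_
_X___X
XXXXX_
X_XX__
X__X_X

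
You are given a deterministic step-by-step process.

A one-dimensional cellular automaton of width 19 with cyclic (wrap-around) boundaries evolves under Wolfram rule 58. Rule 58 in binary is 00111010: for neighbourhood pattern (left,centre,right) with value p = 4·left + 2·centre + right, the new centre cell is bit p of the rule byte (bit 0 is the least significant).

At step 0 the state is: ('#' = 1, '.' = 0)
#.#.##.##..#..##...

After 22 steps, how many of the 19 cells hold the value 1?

12

k=0  #.#.##.##..#..##...
k=1  .#.##.##.##.###.#.#
k=2  #.##.##.##.##..#.#.
k=3  .##.##.##.##.##.#.#
k=4  ##.##.##.##.##.#.#.
k=5  #.##.##.##.##.#.#.#
k=6  .##.##.##.##.#.#.##
k=7  ##.##.##.##.#.#.##.
k=8  #.##.##.##.#.#.##.#
k=9  .##.##.##.#.#.##.##
k=10  ##.##.##.#.#.##.##.
k=11  #.##.##.#.#.##.##.#
k=12  .##.##.#.#.##.##.##
k=13  ##.##.#.#.##.##.##.
k=14  #.##.#.#.##.##.##.#
k=15  .##.#.#.##.##.##.##
k=16  ##.#.#.##.##.##.##.
k=17  #.#.#.##.##.##.##.#
k=18  .#.#.##.##.##.##.##
k=19  #.#.##.##.##.##.##.
k=20  .#.##.##.##.##.##.#
k=21  #.##.##.##.##.##.#.
k=22  .##.##.##.##.##.#.#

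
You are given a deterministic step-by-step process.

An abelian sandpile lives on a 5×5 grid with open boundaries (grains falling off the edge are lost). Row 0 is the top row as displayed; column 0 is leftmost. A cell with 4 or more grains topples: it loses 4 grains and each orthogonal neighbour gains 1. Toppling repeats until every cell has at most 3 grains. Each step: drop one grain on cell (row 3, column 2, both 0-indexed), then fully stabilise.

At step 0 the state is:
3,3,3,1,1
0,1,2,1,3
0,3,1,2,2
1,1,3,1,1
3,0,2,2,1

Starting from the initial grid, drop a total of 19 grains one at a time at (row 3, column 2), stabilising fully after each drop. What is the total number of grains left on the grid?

0) 3,3,3,1,1
0,1,2,1,3
0,3,1,2,2
1,1,3,1,1
3,0,2,2,1
1) 3,3,3,1,1
0,1,2,1,3
0,3,2,2,2
1,2,0,2,1
3,0,3,2,1
2) 3,3,3,1,1
0,1,2,1,3
0,3,2,2,2
1,2,1,2,1
3,0,3,2,1
3) 3,3,3,1,1
0,1,2,1,3
0,3,2,2,2
1,2,2,2,1
3,0,3,2,1
4) 3,3,3,1,1
0,1,2,1,3
0,3,2,2,2
1,2,3,2,1
3,0,3,2,1
5) 3,3,3,1,1
0,1,2,1,3
0,3,3,2,2
1,3,1,3,1
3,1,0,3,1
6) 3,3,3,1,1
0,1,2,1,3
0,3,3,2,2
1,3,2,3,1
3,1,0,3,1
7) 3,3,3,1,1
0,1,2,1,3
0,3,3,2,2
1,3,3,3,1
3,1,0,3,1
8) 3,3,3,1,1
0,2,3,2,3
1,1,2,0,3
2,1,3,2,2
3,2,2,0,2
9) 3,3,3,1,1
0,2,3,2,3
1,1,3,0,3
2,2,0,3,2
3,2,3,0,2
10) 3,3,3,1,1
0,2,3,2,3
1,1,3,0,3
2,2,1,3,2
3,2,3,0,2
11) 3,3,3,1,1
0,2,3,2,3
1,1,3,0,3
2,2,2,3,2
3,2,3,0,2
12) 3,3,3,1,1
0,2,3,2,3
1,1,3,0,3
2,2,3,3,2
3,2,3,0,2
13) 0,2,1,2,1
2,0,2,3,3
1,3,1,2,3
2,3,3,0,3
3,3,0,2,2
14) 0,2,1,2,1
2,1,2,3,3
3,0,3,2,3
0,3,1,1,3
1,1,2,2,2
15) 0,2,1,2,1
2,1,2,3,3
3,0,3,2,3
0,3,2,1,3
1,1,2,2,2
16) 0,2,1,2,1
2,1,2,3,3
3,0,3,2,3
0,3,3,1,3
1,1,2,2,2
17) 0,2,1,2,1
2,1,3,3,3
3,2,0,3,3
1,0,2,2,3
1,2,3,2,2
18) 0,2,1,2,1
2,1,3,3,3
3,2,0,3,3
1,0,3,2,3
1,2,3,2,2
19) 0,2,1,2,1
2,1,3,3,3
3,2,1,3,3
1,1,1,3,3
1,3,0,3,2

48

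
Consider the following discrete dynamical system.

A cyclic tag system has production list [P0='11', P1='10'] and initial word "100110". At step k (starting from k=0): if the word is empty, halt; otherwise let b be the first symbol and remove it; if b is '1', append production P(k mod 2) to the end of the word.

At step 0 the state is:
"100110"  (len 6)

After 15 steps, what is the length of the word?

[0] "100110"  (len 6)
[1] "0011011"  (len 7)
[2] "011011"  (len 6)
[3] "11011"  (len 5)
[4] "101110"  (len 6)
[5] "0111011"  (len 7)
[6] "111011"  (len 6)
[7] "1101111"  (len 7)
[8] "10111110"  (len 8)
[9] "011111011"  (len 9)
[10] "11111011"  (len 8)
[11] "111101111"  (len 9)
[12] "1110111110"  (len 10)
[13] "11011111011"  (len 11)
[14] "101111101110"  (len 12)
[15] "0111110111011"  (len 13)

13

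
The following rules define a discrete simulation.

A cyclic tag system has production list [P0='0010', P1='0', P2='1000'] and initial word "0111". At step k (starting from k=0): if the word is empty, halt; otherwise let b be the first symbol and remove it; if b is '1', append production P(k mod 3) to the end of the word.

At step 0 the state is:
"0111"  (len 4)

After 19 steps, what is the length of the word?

t=0: "0111"  (len 4)
t=1: "111"  (len 3)
t=2: "110"  (len 3)
t=3: "101000"  (len 6)
t=4: "010000010"  (len 9)
t=5: "10000010"  (len 8)
t=6: "00000101000"  (len 11)
t=7: "0000101000"  (len 10)
t=8: "000101000"  (len 9)
t=9: "00101000"  (len 8)
t=10: "0101000"  (len 7)
t=11: "101000"  (len 6)
t=12: "010001000"  (len 9)
t=13: "10001000"  (len 8)
t=14: "00010000"  (len 8)
t=15: "0010000"  (len 7)
t=16: "010000"  (len 6)
t=17: "10000"  (len 5)
t=18: "00001000"  (len 8)
t=19: "0001000"  (len 7)

7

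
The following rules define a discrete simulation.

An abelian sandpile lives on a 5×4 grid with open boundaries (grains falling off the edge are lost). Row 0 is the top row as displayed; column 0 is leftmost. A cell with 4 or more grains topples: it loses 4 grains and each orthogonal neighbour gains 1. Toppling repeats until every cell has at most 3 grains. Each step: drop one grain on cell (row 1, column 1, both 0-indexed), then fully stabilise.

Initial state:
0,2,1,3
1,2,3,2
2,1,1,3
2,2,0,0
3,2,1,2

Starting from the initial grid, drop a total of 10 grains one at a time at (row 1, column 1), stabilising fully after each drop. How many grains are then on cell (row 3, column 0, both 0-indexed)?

3

t=0: 0,2,1,3
1,2,3,2
2,1,1,3
2,2,0,0
3,2,1,2
t=1: 0,2,1,3
1,3,3,2
2,1,1,3
2,2,0,0
3,2,1,2
t=2: 0,3,2,3
2,1,0,3
2,2,2,3
2,2,0,0
3,2,1,2
t=3: 0,3,2,3
2,2,0,3
2,2,2,3
2,2,0,0
3,2,1,2
t=4: 0,3,2,3
2,3,0,3
2,2,2,3
2,2,0,0
3,2,1,2
t=5: 1,0,3,3
3,1,1,3
2,3,2,3
2,2,0,0
3,2,1,2
t=6: 1,0,3,3
3,2,1,3
2,3,2,3
2,2,0,0
3,2,1,2
t=7: 1,0,3,3
3,3,1,3
2,3,2,3
2,2,0,0
3,2,1,2
t=8: 2,1,3,3
1,2,2,3
0,1,3,3
3,3,0,0
3,2,1,2
t=9: 2,1,3,3
1,3,2,3
0,1,3,3
3,3,0,0
3,2,1,2
t=10: 2,2,3,3
2,0,3,3
0,2,3,3
3,3,0,0
3,2,1,2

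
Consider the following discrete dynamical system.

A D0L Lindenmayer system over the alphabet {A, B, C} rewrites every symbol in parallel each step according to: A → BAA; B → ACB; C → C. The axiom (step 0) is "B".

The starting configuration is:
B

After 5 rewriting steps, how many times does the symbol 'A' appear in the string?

[0] B
[1] ACB
[2] BAACACB
[3] ACBBAABAACBAACACB
[4] BAACACBACBBAABAAACBBAABAACACBBAABAACBAACACB
[5] ACBBAABAACBAACACBBAACACBACBBAABAAACBBAABAABAACACBACBBAABAAACBBAABAACBAACACBACBBAABAAACBBAABAACACBBAABAACBAACACB

55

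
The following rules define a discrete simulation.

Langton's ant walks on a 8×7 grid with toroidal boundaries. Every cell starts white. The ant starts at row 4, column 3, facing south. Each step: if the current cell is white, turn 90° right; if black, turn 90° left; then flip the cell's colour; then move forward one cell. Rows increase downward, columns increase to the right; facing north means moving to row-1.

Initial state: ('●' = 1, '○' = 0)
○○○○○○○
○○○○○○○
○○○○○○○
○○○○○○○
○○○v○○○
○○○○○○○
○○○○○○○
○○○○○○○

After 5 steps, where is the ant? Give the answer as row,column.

t=0: ○○○○○○○
○○○○○○○
○○○○○○○
○○○○○○○
○○○v○○○
○○○○○○○
○○○○○○○
○○○○○○○
t=1: ○○○○○○○
○○○○○○○
○○○○○○○
○○○○○○○
○○<●○○○
○○○○○○○
○○○○○○○
○○○○○○○
t=2: ○○○○○○○
○○○○○○○
○○○○○○○
○○^○○○○
○○●●○○○
○○○○○○○
○○○○○○○
○○○○○○○
t=3: ○○○○○○○
○○○○○○○
○○○○○○○
○○●>○○○
○○●●○○○
○○○○○○○
○○○○○○○
○○○○○○○
t=4: ○○○○○○○
○○○○○○○
○○○○○○○
○○●●○○○
○○●v○○○
○○○○○○○
○○○○○○○
○○○○○○○
t=5: ○○○○○○○
○○○○○○○
○○○○○○○
○○●●○○○
○○●○>○○
○○○○○○○
○○○○○○○
○○○○○○○

4,4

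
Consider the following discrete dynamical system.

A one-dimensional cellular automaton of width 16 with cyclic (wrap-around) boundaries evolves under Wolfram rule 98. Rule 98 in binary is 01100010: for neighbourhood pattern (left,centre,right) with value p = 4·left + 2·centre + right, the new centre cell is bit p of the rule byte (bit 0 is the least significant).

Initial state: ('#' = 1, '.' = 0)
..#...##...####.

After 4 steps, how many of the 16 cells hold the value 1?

5

t=0: ..#...##...####.
t=1: .#...#.#..#...#.
t=2: #...#.#..#...#..
t=3: ...#.#..#...#..#
t=4: ..#.#..#...#..#.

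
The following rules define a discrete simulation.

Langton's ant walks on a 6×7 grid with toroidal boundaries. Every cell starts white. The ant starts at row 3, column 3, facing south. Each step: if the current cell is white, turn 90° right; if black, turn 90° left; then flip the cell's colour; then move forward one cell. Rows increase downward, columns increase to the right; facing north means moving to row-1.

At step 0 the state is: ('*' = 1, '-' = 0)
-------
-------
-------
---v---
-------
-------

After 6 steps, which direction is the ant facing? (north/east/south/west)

k=0  -------
-------
-------
---v---
-------
-------
k=1  -------
-------
-------
--<*---
-------
-------
k=2  -------
-------
--^----
--**---
-------
-------
k=3  -------
-------
--*>---
--**---
-------
-------
k=4  -------
-------
--**---
--*v---
-------
-------
k=5  -------
-------
--**---
--*->--
-------
-------
k=6  -------
-------
--**---
--*-*--
----v--
-------

south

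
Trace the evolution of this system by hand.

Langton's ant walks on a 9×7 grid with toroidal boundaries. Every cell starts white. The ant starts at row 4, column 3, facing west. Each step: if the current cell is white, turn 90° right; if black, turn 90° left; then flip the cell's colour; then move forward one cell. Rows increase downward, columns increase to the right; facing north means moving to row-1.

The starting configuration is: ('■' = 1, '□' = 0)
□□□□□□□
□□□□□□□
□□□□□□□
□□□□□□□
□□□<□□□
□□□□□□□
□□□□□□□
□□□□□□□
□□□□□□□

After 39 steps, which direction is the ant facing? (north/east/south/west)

north

k=0  □□□□□□□
□□□□□□□
□□□□□□□
□□□□□□□
□□□<□□□
□□□□□□□
□□□□□□□
□□□□□□□
□□□□□□□
k=1  □□□□□□□
□□□□□□□
□□□□□□□
□□□^□□□
□□□■□□□
□□□□□□□
□□□□□□□
□□□□□□□
□□□□□□□
k=2  □□□□□□□
□□□□□□□
□□□□□□□
□□□■>□□
□□□■□□□
□□□□□□□
□□□□□□□
□□□□□□□
□□□□□□□
k=3  □□□□□□□
□□□□□□□
□□□□□□□
□□□■■□□
□□□■v□□
□□□□□□□
□□□□□□□
□□□□□□□
□□□□□□□
k=4  □□□□□□□
□□□□□□□
□□□□□□□
□□□■■□□
□□□<■□□
□□□□□□□
□□□□□□□
□□□□□□□
□□□□□□□
k=5  □□□□□□□
□□□□□□□
□□□□□□□
□□□■■□□
□□□□■□□
□□□v□□□
□□□□□□□
□□□□□□□
□□□□□□□
k=6  □□□□□□□
□□□□□□□
□□□□□□□
□□□■■□□
□□□□■□□
□□<■□□□
□□□□□□□
□□□□□□□
□□□□□□□
k=7  □□□□□□□
□□□□□□□
□□□□□□□
□□□■■□□
□□^□■□□
□□■■□□□
□□□□□□□
□□□□□□□
□□□□□□□
k=8  □□□□□□□
□□□□□□□
□□□□□□□
□□□■■□□
□□■>■□□
□□■■□□□
□□□□□□□
□□□□□□□
□□□□□□□
k=9  □□□□□□□
□□□□□□□
□□□□□□□
□□□■■□□
□□■■■□□
□□■v□□□
□□□□□□□
□□□□□□□
□□□□□□□
k=10  □□□□□□□
□□□□□□□
□□□□□□□
□□□■■□□
□□■■■□□
□□■□>□□
□□□□□□□
□□□□□□□
□□□□□□□
k=11  □□□□□□□
□□□□□□□
□□□□□□□
□□□■■□□
□□■■■□□
□□■□■□□
□□□□v□□
□□□□□□□
□□□□□□□
k=12  □□□□□□□
□□□□□□□
□□□□□□□
□□□■■□□
□□■■■□□
□□■□■□□
□□□<■□□
□□□□□□□
□□□□□□□
k=13  □□□□□□□
□□□□□□□
□□□□□□□
□□□■■□□
□□■■■□□
□□■^■□□
□□□■■□□
□□□□□□□
□□□□□□□
k=14  □□□□□□□
□□□□□□□
□□□□□□□
□□□■■□□
□□■■■□□
□□■■>□□
□□□■■□□
□□□□□□□
□□□□□□□
k=15  □□□□□□□
□□□□□□□
□□□□□□□
□□□■■□□
□□■■^□□
□□■■□□□
□□□■■□□
□□□□□□□
□□□□□□□
k=16  □□□□□□□
□□□□□□□
□□□□□□□
□□□■■□□
□□■<□□□
□□■■□□□
□□□■■□□
□□□□□□□
□□□□□□□
k=17  □□□□□□□
□□□□□□□
□□□□□□□
□□□■■□□
□□■□□□□
□□■v□□□
□□□■■□□
□□□□□□□
□□□□□□□
k=18  □□□□□□□
□□□□□□□
□□□□□□□
□□□■■□□
□□■□□□□
□□■□>□□
□□□■■□□
□□□□□□□
□□□□□□□
k=19  □□□□□□□
□□□□□□□
□□□□□□□
□□□■■□□
□□■□□□□
□□■□■□□
□□□■v□□
□□□□□□□
□□□□□□□
k=20  □□□□□□□
□□□□□□□
□□□□□□□
□□□■■□□
□□■□□□□
□□■□■□□
□□□■□>□
□□□□□□□
□□□□□□□
k=21  □□□□□□□
□□□□□□□
□□□□□□□
□□□■■□□
□□■□□□□
□□■□■□□
□□□■□■□
□□□□□v□
□□□□□□□
k=22  □□□□□□□
□□□□□□□
□□□□□□□
□□□■■□□
□□■□□□□
□□■□■□□
□□□■□■□
□□□□<■□
□□□□□□□
k=23  □□□□□□□
□□□□□□□
□□□□□□□
□□□■■□□
□□■□□□□
□□■□■□□
□□□■^■□
□□□□■■□
□□□□□□□
k=24  □□□□□□□
□□□□□□□
□□□□□□□
□□□■■□□
□□■□□□□
□□■□■□□
□□□■■>□
□□□□■■□
□□□□□□□
k=25  □□□□□□□
□□□□□□□
□□□□□□□
□□□■■□□
□□■□□□□
□□■□■^□
□□□■■□□
□□□□■■□
□□□□□□□
k=26  □□□□□□□
□□□□□□□
□□□□□□□
□□□■■□□
□□■□□□□
□□■□■■>
□□□■■□□
□□□□■■□
□□□□□□□
k=27  □□□□□□□
□□□□□□□
□□□□□□□
□□□■■□□
□□■□□□□
□□■□■■■
□□□■■□v
□□□□■■□
□□□□□□□
k=28  □□□□□□□
□□□□□□□
□□□□□□□
□□□■■□□
□□■□□□□
□□■□■■■
□□□■■<■
□□□□■■□
□□□□□□□
k=29  □□□□□□□
□□□□□□□
□□□□□□□
□□□■■□□
□□■□□□□
□□■□■^■
□□□■■■■
□□□□■■□
□□□□□□□
k=30  □□□□□□□
□□□□□□□
□□□□□□□
□□□■■□□
□□■□□□□
□□■□<□■
□□□■■■■
□□□□■■□
□□□□□□□
k=31  □□□□□□□
□□□□□□□
□□□□□□□
□□□■■□□
□□■□□□□
□□■□□□■
□□□■v■■
□□□□■■□
□□□□□□□
k=32  □□□□□□□
□□□□□□□
□□□□□□□
□□□■■□□
□□■□□□□
□□■□□□■
□□□■□>■
□□□□■■□
□□□□□□□
k=33  □□□□□□□
□□□□□□□
□□□□□□□
□□□■■□□
□□■□□□□
□□■□□^■
□□□■□□■
□□□□■■□
□□□□□□□
k=34  □□□□□□□
□□□□□□□
□□□□□□□
□□□■■□□
□□■□□□□
□□■□□■>
□□□■□□■
□□□□■■□
□□□□□□□
k=35  □□□□□□□
□□□□□□□
□□□□□□□
□□□■■□□
□□■□□□^
□□■□□■□
□□□■□□■
□□□□■■□
□□□□□□□
k=36  □□□□□□□
□□□□□□□
□□□□□□□
□□□■■□□
>□■□□□■
□□■□□■□
□□□■□□■
□□□□■■□
□□□□□□□
k=37  □□□□□□□
□□□□□□□
□□□□□□□
□□□■■□□
■□■□□□■
v□■□□■□
□□□■□□■
□□□□■■□
□□□□□□□
k=38  □□□□□□□
□□□□□□□
□□□□□□□
□□□■■□□
■□■□□□■
■□■□□■<
□□□■□□■
□□□□■■□
□□□□□□□
k=39  □□□□□□□
□□□□□□□
□□□□□□□
□□□■■□□
■□■□□□^
■□■□□■■
□□□■□□■
□□□□■■□
□□□□□□□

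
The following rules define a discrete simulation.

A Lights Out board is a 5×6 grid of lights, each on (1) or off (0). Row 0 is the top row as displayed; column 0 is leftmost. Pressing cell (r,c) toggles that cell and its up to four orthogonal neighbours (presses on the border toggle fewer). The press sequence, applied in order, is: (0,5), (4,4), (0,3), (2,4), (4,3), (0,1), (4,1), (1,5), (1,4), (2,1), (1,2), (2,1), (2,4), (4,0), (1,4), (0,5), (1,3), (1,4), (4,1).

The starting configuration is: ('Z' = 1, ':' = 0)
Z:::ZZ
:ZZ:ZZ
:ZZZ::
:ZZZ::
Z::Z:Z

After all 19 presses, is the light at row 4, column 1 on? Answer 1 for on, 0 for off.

1

t=0: Z:::ZZ
:ZZ:ZZ
:ZZZ::
:ZZZ::
Z::Z:Z
t=1: Z:::::
:ZZ:Z:
:ZZZ::
:ZZZ::
Z::Z:Z
t=2: Z:::::
:ZZ:Z:
:ZZZ::
:ZZZZ:
Z:::Z:
t=3: Z:ZZZ:
:ZZZZ:
:ZZZ::
:ZZZZ:
Z:::Z:
t=4: Z:ZZZ:
:ZZZ::
:ZZ:ZZ
:ZZZ::
Z:::Z:
t=5: Z:ZZZ:
:ZZZ::
:ZZ:ZZ
:ZZ:::
Z:ZZ::
t=6: :Z:ZZ:
::ZZ::
:ZZ:ZZ
:ZZ:::
Z:ZZ::
t=7: :Z:ZZ:
::ZZ::
:ZZ:ZZ
::Z:::
:Z:Z::
t=8: :Z:ZZZ
::ZZZZ
:ZZ:Z:
::Z:::
:Z:Z::
t=9: :Z:Z:Z
::Z:::
:ZZ:::
::Z:::
:Z:Z::
t=10: :Z:Z:Z
:ZZ:::
Z:::::
:ZZ:::
:Z:Z::
t=11: :ZZZ:Z
:::Z::
Z:Z:::
:ZZ:::
:Z:Z::
t=12: :ZZZ:Z
:Z:Z::
:Z::::
::Z:::
:Z:Z::
t=13: :ZZZ:Z
:Z:ZZ:
:Z:ZZZ
::Z:Z:
:Z:Z::
t=14: :ZZZ:Z
:Z:ZZ:
:Z:ZZZ
Z:Z:Z:
Z::Z::
t=15: :ZZZZZ
:Z:::Z
:Z:Z:Z
Z:Z:Z:
Z::Z::
t=16: :ZZZ::
:Z::::
:Z:Z:Z
Z:Z:Z:
Z::Z::
t=17: :ZZ:::
:ZZZZ:
:Z:::Z
Z:Z:Z:
Z::Z::
t=18: :ZZ:Z:
:ZZ::Z
:Z::ZZ
Z:Z:Z:
Z::Z::
t=19: :ZZ:Z:
:ZZ::Z
:Z::ZZ
ZZZ:Z:
:ZZZ::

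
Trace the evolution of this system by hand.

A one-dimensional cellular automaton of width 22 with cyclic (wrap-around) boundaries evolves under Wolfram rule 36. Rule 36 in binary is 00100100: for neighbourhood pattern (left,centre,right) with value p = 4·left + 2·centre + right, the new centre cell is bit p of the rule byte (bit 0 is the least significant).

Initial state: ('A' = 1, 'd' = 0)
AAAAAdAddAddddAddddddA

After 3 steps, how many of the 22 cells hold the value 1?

0) AAAAAdAddAddddAddddddA
1) dddddAAddAddddAddddddd
2) dddddddddAddddAddddddd
3) dddddddddAddddAddddddd

2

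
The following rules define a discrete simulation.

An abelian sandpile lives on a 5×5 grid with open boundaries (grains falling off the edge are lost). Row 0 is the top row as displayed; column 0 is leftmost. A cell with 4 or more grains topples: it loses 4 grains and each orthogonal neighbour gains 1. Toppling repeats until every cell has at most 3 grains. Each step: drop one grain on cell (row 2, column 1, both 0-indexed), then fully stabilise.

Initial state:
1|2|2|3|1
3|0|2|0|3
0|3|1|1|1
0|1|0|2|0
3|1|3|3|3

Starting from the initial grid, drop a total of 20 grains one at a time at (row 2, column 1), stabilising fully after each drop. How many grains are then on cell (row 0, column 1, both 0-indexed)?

gen 0: 1|2|2|3|1
3|0|2|0|3
0|3|1|1|1
0|1|0|2|0
3|1|3|3|3
gen 1: 1|2|2|3|1
3|1|2|0|3
1|0|2|1|1
0|2|0|2|0
3|1|3|3|3
gen 2: 1|2|2|3|1
3|1|2|0|3
1|1|2|1|1
0|2|0|2|0
3|1|3|3|3
gen 3: 1|2|2|3|1
3|1|2|0|3
1|2|2|1|1
0|2|0|2|0
3|1|3|3|3
gen 4: 1|2|2|3|1
3|1|2|0|3
1|3|2|1|1
0|2|0|2|0
3|1|3|3|3
gen 5: 1|2|2|3|1
3|2|2|0|3
2|0|3|1|1
0|3|0|2|0
3|1|3|3|3
gen 6: 1|2|2|3|1
3|2|2|0|3
2|1|3|1|1
0|3|0|2|0
3|1|3|3|3
gen 7: 1|2|2|3|1
3|2|2|0|3
2|2|3|1|1
0|3|0|2|0
3|1|3|3|3
gen 8: 1|2|2|3|1
3|2|2|0|3
2|3|3|1|1
0|3|0|2|0
3|1|3|3|3
gen 9: 1|2|2|3|1
3|3|3|0|3
3|2|0|2|1
1|0|2|2|0
3|2|3|3|3
gen 10: 1|2|2|3|1
3|3|3|0|3
3|3|0|2|1
1|0|2|2|0
3|2|3|3|3
gen 11: 2|3|3|3|1
1|2|0|1|3
1|2|2|2|1
2|1|2|2|0
3|2|3|3|3
gen 12: 2|3|3|3|1
1|2|0|1|3
1|3|2|2|1
2|1|2|2|0
3|2|3|3|3
gen 13: 2|3|3|3|1
1|3|0|1|3
2|0|3|2|1
2|2|2|2|0
3|2|3|3|3
gen 14: 2|3|3|3|1
1|3|0|1|3
2|1|3|2|1
2|2|2|2|0
3|2|3|3|3
gen 15: 2|3|3|3|1
1|3|0|1|3
2|2|3|2|1
2|2|2|2|0
3|2|3|3|3
gen 16: 2|3|3|3|1
1|3|0|1|3
2|3|3|2|1
2|2|2|2|0
3|2|3|3|3
gen 17: 3|1|1|0|2
2|1|3|2|3
3|2|0|3|1
2|3|3|2|0
3|2|3|3|3
gen 18: 3|1|1|0|2
2|1|3|2|3
3|3|0|3|1
2|3|3|2|0
3|2|3|3|3
gen 19: 3|1|1|0|2
3|2|3|3|3
1|2|3|0|2
1|3|2|1|2
1|1|2|2|0
gen 20: 3|1|1|0|2
3|2|3|3|3
1|3|3|0|2
1|3|2|1|2
1|1|2|2|0

1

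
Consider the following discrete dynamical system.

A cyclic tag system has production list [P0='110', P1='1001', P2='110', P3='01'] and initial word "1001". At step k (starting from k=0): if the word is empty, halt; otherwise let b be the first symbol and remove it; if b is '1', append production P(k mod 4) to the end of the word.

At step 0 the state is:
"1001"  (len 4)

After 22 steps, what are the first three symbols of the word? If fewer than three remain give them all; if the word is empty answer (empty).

111

0) "1001"  (len 4)
1) "001110"  (len 6)
2) "01110"  (len 5)
3) "1110"  (len 4)
4) "11001"  (len 5)
5) "1001110"  (len 7)
6) "0011101001"  (len 10)
7) "011101001"  (len 9)
8) "11101001"  (len 8)
9) "1101001110"  (len 10)
10) "1010011101001"  (len 13)
11) "010011101001110"  (len 15)
12) "10011101001110"  (len 14)
13) "0011101001110110"  (len 16)
14) "011101001110110"  (len 15)
15) "11101001110110"  (len 14)
16) "110100111011001"  (len 15)
17) "10100111011001110"  (len 17)
18) "01001110110011101001"  (len 20)
19) "1001110110011101001"  (len 19)
20) "00111011001110100101"  (len 20)
21) "0111011001110100101"  (len 19)
22) "111011001110100101"  (len 18)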